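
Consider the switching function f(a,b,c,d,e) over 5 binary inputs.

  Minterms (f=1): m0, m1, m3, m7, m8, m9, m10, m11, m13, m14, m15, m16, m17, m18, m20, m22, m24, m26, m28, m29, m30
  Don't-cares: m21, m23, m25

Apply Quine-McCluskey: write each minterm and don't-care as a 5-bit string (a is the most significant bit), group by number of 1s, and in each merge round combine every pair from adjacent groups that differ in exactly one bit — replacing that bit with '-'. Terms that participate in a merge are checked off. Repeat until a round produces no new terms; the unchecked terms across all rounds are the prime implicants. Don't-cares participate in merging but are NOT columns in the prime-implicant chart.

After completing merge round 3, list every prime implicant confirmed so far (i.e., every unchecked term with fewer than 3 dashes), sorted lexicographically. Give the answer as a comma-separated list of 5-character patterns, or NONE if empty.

Round 0: 00000✓ 00001✓ 00011✓ 00111✓ 01000✓ 01001✓ 01010✓ 01011✓ 01101✓ 01110✓ 01111✓ 10000✓ 10001✓ 10010✓ 10100✓ 10101✓ 10110✓ 10111✓ 11000✓ 11001✓ 11010✓ 11100✓ 11101✓ 11110✓
Round 1: -0000✓ -0001✓ -0111 -1000✓ -1001✓ -1010✓ -1101✓ -1110✓ 0-000✓ 0-001✓ 0-011✓ 0-111✓ 00-11✓ 000-1✓ 0000-✓ 01-01✓ 01-10✓ 01-11✓ 010-0✓ 010-1✓ 0100-✓ 0101-✓ 011-1✓ 0111-✓ 1-000✓ 1-001✓ 1-010✓ 1-100✓ 1-101✓ 1-110✓ 10-00✓ 10-01✓ 10-10✓ 100-0✓ 1000-✓ 101-0✓ 101-1✓ 1010-✓ 1011-✓ 11-00✓ 11-01✓ 11-10✓ 110-0✓ 1100-✓ 111-0✓ 1110-✓
Round 2: --000✓ --001✓ -000-✓ -1-01 -1-10 -10-0 -100-✓ 0--11 0-0-1 0-00-✓ 01--1 01-1- 010-- 1--00✓ 1--01✓ 1--10✓ 1-0-0✓ 1-00-✓ 1-1-0✓ 1-10-✓ 10--0✓ 10-0-✓ 101-- 11--0✓ 11-0-✓
Round 3: --00- 1---0 1--0-
PIs = {--00-, -0111, -1-01, -1-10, -10-0, 0--11, 0-0-1, 01--1, 01-1-, 010--, 1---0, 1--0-, 101--}

-0111, -1-01, -1-10, -10-0, 0--11, 0-0-1, 01--1, 01-1-, 010--, 101--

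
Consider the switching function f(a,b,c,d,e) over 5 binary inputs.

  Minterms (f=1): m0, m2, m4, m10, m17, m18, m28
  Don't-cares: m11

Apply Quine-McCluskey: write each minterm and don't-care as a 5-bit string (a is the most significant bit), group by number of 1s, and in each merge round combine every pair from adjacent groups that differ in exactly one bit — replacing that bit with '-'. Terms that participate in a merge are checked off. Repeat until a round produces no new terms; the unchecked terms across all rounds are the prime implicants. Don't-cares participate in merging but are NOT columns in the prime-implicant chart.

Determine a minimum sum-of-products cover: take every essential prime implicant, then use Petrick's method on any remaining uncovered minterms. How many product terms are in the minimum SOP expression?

5

[col 0] 00000*, 00010*, 00100*, 01010*, 01011*, 10001, 10010*, 11100
[col 1] -0010, 0-010, 00-00, 000-0, 0101-
Prime implicants: -0010, 0-010, 00-00, 000-0, 0101-, 10001, 11100
PI chart (minterm → PIs covering it):
  0 | 00-00,000-0
  2 | -0010,0-010,000-0
  4 | 00-00  (sole → essential)
  10 | 0-010,0101-
  17 | 10001  (sole → essential)
  18 | -0010  (sole → essential)
  28 | 11100  (sole → essential)
Essential prime implicants: -0010, 00-00, 10001, 11100
Petrick residual → 0-010
Minimum SOP uses 5 PIs: b'c'de' + a'c'de' + a'b'd'e' + ab'c'd'e + abcd'e'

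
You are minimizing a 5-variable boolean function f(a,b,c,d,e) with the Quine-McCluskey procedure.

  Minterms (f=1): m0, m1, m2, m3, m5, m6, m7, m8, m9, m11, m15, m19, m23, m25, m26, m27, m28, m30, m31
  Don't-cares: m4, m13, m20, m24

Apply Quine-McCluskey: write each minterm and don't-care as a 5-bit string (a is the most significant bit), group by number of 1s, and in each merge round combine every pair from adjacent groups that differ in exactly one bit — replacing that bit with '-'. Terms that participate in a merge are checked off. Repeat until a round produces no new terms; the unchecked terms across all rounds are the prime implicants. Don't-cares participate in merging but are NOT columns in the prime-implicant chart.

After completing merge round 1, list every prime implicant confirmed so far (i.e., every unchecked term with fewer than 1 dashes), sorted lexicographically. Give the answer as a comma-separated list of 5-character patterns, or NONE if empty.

size-2^0 implicants → 00000(✓)  00001(✓)  00010(✓)  00011(✓)  00100(✓)  00101(✓)  00110(✓)  00111(✓)  01000(✓)  01001(✓)  01011(✓)  01101(✓)  01111(✓)  10011(✓)  10100(✓)  10111(✓)  11000(✓)  11001(✓)  11010(✓)  11011(✓)  11100(✓)  11110(✓)  11111(✓)
size-2^1 implicants → -0011(✓)  -0100  -0111(✓)  -1000(✓)  -1001(✓)  -1011(✓)  -1111(✓)  0-000(✓)  0-001(✓)  0-011(✓)  0-101(✓)  0-111(✓)  00-00(✓)  00-01(✓)  00-10(✓)  00-11(✓)  000-0(✓)  000-1(✓)  0000-(✓)  0001-(✓)  001-0(✓)  001-1(✓)  0010-(✓)  0011-(✓)  01-01(✓)  01-11(✓)  010-1(✓)  0100-(✓)  011-1(✓)  1-011(✓)  1-100  1-111(✓)  10-11(✓)  11-00(✓)  11-10(✓)  11-11(✓)  110-0(✓)  110-1(✓)  1100-(✓)  1101-(✓)  111-0(✓)  1111-(✓)
size-2^2 implicants → --011(✓)  --111(✓)  -0-11(✓)  -1-11(✓)  -10-1  -100-  0--01(✓)  0--11(✓)  0-0-1(✓)  0-00-  0-1-1(✓)  00--0(✓)  00--1(✓)  00-0-(✓)  00-1-(✓)  000--(✓)  001--(✓)  01--1(✓)  1--11(✓)  11--0  11-1-  110--
size-2^3 implicants → ---11  0---1  00---
Unchecked terms (primes): ---11, -0100, -10-1, -100-, 0---1, 0-00-, 00---, 1-100, 11--0, 11-1-, 110--

NONE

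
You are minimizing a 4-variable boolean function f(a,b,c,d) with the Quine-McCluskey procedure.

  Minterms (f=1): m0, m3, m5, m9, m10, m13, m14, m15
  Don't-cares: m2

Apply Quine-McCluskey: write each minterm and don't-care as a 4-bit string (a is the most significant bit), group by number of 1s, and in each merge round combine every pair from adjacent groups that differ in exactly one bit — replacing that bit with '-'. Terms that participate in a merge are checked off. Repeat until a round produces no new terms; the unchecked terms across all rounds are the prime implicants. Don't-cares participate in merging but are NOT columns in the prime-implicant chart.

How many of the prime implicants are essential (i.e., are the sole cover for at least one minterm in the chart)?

4

[col 0] 0000*, 0010*, 0011*, 0101*, 1001*, 1010*, 1101*, 1110*, 1111*
[col 1] -010, -101, 00-0, 001-, 1-01, 1-10, 11-1, 111-
Prime implicants: -010, -101, 00-0, 001-, 1-01, 1-10, 11-1, 111-
PI chart (minterm → PIs covering it):
  0 | 00-0  (sole → essential)
  3 | 001-  (sole → essential)
  5 | -101  (sole → essential)
  9 | 1-01  (sole → essential)
  10 | -010,1-10
  13 | -101,1-01,11-1
  14 | 1-10,111-
  15 | 11-1,111-
Essential prime implicants: -101, 00-0, 001-, 1-01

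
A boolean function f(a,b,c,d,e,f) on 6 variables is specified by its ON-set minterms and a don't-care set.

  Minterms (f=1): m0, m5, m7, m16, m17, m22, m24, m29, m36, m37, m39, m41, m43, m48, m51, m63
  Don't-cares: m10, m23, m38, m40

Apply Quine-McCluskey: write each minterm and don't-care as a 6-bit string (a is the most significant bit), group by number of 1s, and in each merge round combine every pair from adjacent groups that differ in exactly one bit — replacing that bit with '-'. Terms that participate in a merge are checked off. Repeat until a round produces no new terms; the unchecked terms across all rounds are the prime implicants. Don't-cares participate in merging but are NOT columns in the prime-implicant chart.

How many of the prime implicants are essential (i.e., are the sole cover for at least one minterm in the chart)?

size-2^0 implicants → 000000(✓)  000101(✓)  000111(✓)  001010  010000(✓)  010001(✓)  010110(✓)  010111(✓)  011000(✓)  011101  100100(✓)  100101(✓)  100110(✓)  100111(✓)  101000(✓)  101001(✓)  101011(✓)  110000(✓)  110011  111111
size-2^1 implicants → -00101(✓)  -00111(✓)  -10000  0-0000  0-0111  0001-1(✓)  01-000  01000-  01011-  1001-0(✓)  1001-1(✓)  10010-(✓)  10011-(✓)  1010-1  10100-
size-2^2 implicants → -001-1  1001--
Unchecked terms (primes): -001-1, -10000, 0-0000, 0-0111, 001010, 01-000, 01000-, 01011-, 011101, 1001--, 1010-1, 10100-, 110011, 111111
Minterm coverage:
  m0 ⊆ 0-0000 [E]
  m5 ⊆ -001-1 [E]
  m7 ⊆ -001-1,0-0111
  m16 ⊆ -10000,0-0000,01-000,01000-
  m17 ⊆ 01000- [E]
  m22 ⊆ 01011- [E]
  m24 ⊆ 01-000 [E]
  m29 ⊆ 011101 [E]
  m36 ⊆ 1001-- [E]
  m37 ⊆ -001-1,1001--
  m39 ⊆ -001-1,1001--
  m41 ⊆ 1010-1,10100-
  m43 ⊆ 1010-1 [E]
  m48 ⊆ -10000 [E]
  m51 ⊆ 110011 [E]
  m63 ⊆ 111111 [E]
E = {-001-1, -10000, 0-0000, 01-000, 01000-, 01011-, 011101, 1001--, 1010-1, 110011, 111111}

11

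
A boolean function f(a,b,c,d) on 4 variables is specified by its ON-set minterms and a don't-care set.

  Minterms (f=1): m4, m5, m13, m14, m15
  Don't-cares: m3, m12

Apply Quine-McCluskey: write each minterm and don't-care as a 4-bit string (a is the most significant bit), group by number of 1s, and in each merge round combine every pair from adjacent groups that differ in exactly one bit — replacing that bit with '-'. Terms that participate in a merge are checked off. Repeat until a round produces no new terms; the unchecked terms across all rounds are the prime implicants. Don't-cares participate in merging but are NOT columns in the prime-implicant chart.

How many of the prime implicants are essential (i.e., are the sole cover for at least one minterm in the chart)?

size-2^0 implicants → 0011  0100(✓)  0101(✓)  1100(✓)  1101(✓)  1110(✓)  1111(✓)
size-2^1 implicants → -100(✓)  -101(✓)  010-(✓)  11-0(✓)  11-1(✓)  110-(✓)  111-(✓)
size-2^2 implicants → -10-  11--
Unchecked terms (primes): -10-, 0011, 11--
Minterm coverage:
  m4 ⊆ -10- [E]
  m5 ⊆ -10- [E]
  m13 ⊆ -10-,11--
  m14 ⊆ 11-- [E]
  m15 ⊆ 11-- [E]
E = {-10-, 11--}

2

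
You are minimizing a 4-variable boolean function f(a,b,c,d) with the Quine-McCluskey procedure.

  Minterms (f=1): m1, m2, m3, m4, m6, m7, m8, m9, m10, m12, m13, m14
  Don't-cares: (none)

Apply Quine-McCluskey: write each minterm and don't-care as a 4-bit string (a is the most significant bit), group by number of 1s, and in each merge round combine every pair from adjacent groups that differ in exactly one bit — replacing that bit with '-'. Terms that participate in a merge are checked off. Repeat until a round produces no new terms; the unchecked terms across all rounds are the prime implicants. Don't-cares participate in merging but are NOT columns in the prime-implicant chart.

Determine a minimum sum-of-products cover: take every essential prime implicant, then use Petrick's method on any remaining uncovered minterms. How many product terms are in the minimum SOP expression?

[col 0] 0001*, 0010*, 0011*, 0100*, 0110*, 0111*, 1000*, 1001*, 1010*, 1100*, 1101*, 1110*
[col 1] -001, -010*, -100*, -110*, 0-10*, 0-11*, 00-1, 001-*, 01-0*, 011-*, 1-00*, 1-01*, 1-10*, 10-0*, 100-*, 11-0*, 110-*
[col 2] --10, -1-0, 0-1-, 1--0, 1-0-
Prime implicants: --10, -001, -1-0, 0-1-, 00-1, 1--0, 1-0-
PI chart (minterm → PIs covering it):
  1 | -001,00-1
  2 | --10,0-1-
  3 | 0-1-,00-1
  4 | -1-0  (sole → essential)
  6 | --10,-1-0,0-1-
  7 | 0-1-  (sole → essential)
  8 | 1--0,1-0-
  9 | -001,1-0-
  10 | --10,1--0
  12 | -1-0,1--0,1-0-
  13 | 1-0-  (sole → essential)
  14 | --10,-1-0,1--0
Essential prime implicants: -1-0, 0-1-, 1-0-
Petrick residual → --10, -001
Minimum SOP uses 5 PIs: cd' + b'c'd + bd' + a'c + ac'

5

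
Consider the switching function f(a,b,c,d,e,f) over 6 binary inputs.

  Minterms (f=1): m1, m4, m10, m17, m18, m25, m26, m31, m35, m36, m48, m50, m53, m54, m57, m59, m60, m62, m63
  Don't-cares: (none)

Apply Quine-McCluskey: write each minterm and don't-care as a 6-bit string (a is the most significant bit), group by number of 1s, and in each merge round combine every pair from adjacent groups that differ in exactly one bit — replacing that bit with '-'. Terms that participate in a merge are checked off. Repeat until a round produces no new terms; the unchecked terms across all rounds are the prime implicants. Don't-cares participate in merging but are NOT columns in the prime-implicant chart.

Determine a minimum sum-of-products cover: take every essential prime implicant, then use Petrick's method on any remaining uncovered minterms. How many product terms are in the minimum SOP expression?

Round 0: 000001✓ 000100✓ 001010✓ 010001✓ 010010✓ 011001✓ 011010✓ 011111✓ 100011 100100✓ 110000✓ 110010✓ 110101 110110✓ 111001✓ 111011✓ 111100✓ 111110✓ 111111✓
Round 1: -00100 -10010 -11001 -11111 0-0001 0-1010 01-001 01-010 11-110 110-10 1100-0 111-11 1110-1 1111-0 11111-
PIs = {-00100, -10010, -11001, -11111, 0-0001, 0-1010, 01-001, 01-010, 100011, 11-110, 110-10, 1100-0, 110101, 111-11, 1110-1, 1111-0, 11111-}
Coverage chart:
  m1: 0-0001 ←essential
  m4: -00100 ←essential
  m10: 0-1010 ←essential
  m17: 0-0001,01-001
  m18: -10010,01-010
  m25: -11001,01-001
  m26: 0-1010,01-010
  m31: -11111 ←essential
  m35: 100011 ←essential
  m36: -00100 ←essential
  m48: 1100-0 ←essential
  m50: -10010,110-10,1100-0
  m53: 110101 ←essential
  m54: 11-110,110-10
  m57: -11001,1110-1
  m59: 111-11,1110-1
  m60: 1111-0 ←essential
  m62: 11-110,1111-0,11111-
  m63: -11111,111-11,11111-
Essential: -00100, -11111, 0-0001, 0-1010, 100011, 1100-0, 110101, 1111-0
Petrick residual → -10010, -11001, 11-110, 111-11
Min cover (12 terms): b'c'de'f' + bc'd'ef' + bcd'e'f + bcdef + a'c'd'e'f + a'cd'ef' + ab'c'd'ef + abdef' + abc'd'f' + abc'de'f + abcef + abcdf'

12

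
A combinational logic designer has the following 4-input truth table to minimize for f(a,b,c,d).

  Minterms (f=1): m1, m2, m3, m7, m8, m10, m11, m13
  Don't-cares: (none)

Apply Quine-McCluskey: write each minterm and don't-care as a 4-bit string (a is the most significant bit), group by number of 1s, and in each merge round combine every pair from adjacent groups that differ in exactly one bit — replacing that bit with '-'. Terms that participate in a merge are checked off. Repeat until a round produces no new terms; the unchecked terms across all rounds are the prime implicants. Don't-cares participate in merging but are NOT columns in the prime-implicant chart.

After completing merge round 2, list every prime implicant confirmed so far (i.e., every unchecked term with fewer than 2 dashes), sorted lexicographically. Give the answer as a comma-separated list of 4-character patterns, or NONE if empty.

0-11, 00-1, 10-0, 1101

[col 0] 0001*, 0010*, 0011*, 0111*, 1000*, 1010*, 1011*, 1101
[col 1] -010*, -011*, 0-11, 00-1, 001-*, 10-0, 101-*
[col 2] -01-
Prime implicants: -01-, 0-11, 00-1, 10-0, 1101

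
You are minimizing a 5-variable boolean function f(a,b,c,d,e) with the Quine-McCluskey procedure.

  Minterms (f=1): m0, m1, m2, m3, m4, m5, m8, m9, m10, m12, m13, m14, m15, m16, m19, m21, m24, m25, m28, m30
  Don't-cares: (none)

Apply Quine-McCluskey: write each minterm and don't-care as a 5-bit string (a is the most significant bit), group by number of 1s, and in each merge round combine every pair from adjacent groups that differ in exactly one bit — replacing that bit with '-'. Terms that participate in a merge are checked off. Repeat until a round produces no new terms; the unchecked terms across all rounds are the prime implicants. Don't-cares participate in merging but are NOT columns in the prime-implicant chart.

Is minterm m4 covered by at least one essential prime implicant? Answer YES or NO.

[col 0] 00000*, 00001*, 00010*, 00011*, 00100*, 00101*, 01000*, 01001*, 01010*, 01100*, 01101*, 01110*, 01111*, 10000*, 10011*, 10101*, 11000*, 11001*, 11100*, 11110*
[col 1] -0000*, -0011, -0101, -1000*, -1001*, -1100*, -1110*, 0-000*, 0-001*, 0-010*, 0-100*, 0-101*, 00-00*, 00-01*, 000-0*, 000-1*, 0000-*, 0001-*, 0010-*, 01-00*, 01-01*, 01-10*, 010-0*, 0100-*, 011-0*, 011-1*, 0110-*, 0111-*, 1-000*, 11-00*, 1100-*, 111-0*
[col 2] --000, -1-00, -100-, -11-0, 0--00*, 0--01*, 0-0-0, 0-00-*, 0-10-*, 00-0-*, 000--, 01--0, 01-0-*, 011--
[col 3] 0--0-
Prime implicants: --000, -0011, -0101, -1-00, -100-, -11-0, 0--0-, 0-0-0, 000--, 01--0, 011--
PI chart (minterm → PIs covering it):
  0 | --000,0--0-,0-0-0,000--
  1 | 0--0-,000--
  2 | 0-0-0,000--
  3 | -0011,000--
  4 | 0--0-  (sole → essential)
  5 | -0101,0--0-
  8 | --000,-1-00,-100-,0--0-,0-0-0,01--0
  9 | -100-,0--0-
  10 | 0-0-0,01--0
  12 | -1-00,-11-0,0--0-,01--0,011--
  13 | 0--0-,011--
  14 | -11-0,01--0,011--
  15 | 011--  (sole → essential)
  16 | --000  (sole → essential)
  19 | -0011  (sole → essential)
  21 | -0101  (sole → essential)
  24 | --000,-1-00,-100-
  25 | -100-  (sole → essential)
  28 | -1-00,-11-0
  30 | -11-0  (sole → essential)
Essential prime implicants: --000, -0011, -0101, -100-, -11-0, 0--0-, 011--

YES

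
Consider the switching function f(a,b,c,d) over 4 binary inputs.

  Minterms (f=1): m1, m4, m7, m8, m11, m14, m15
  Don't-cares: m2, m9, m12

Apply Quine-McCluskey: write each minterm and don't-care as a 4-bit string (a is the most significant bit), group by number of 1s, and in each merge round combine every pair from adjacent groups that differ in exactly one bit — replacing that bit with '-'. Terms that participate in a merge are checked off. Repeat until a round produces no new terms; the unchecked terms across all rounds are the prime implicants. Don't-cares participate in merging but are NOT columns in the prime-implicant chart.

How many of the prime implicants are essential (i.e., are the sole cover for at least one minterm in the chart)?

[col 0] 0001*, 0010, 0100*, 0111*, 1000*, 1001*, 1011*, 1100*, 1110*, 1111*
[col 1] -001, -100, -111, 1-00, 1-11, 10-1, 100-, 11-0, 111-
Prime implicants: -001, -100, -111, 0010, 1-00, 1-11, 10-1, 100-, 11-0, 111-
PI chart (minterm → PIs covering it):
  1 | -001  (sole → essential)
  4 | -100  (sole → essential)
  7 | -111  (sole → essential)
  8 | 1-00,100-
  11 | 1-11,10-1
  14 | 11-0,111-
  15 | -111,1-11,111-
Essential prime implicants: -001, -100, -111

3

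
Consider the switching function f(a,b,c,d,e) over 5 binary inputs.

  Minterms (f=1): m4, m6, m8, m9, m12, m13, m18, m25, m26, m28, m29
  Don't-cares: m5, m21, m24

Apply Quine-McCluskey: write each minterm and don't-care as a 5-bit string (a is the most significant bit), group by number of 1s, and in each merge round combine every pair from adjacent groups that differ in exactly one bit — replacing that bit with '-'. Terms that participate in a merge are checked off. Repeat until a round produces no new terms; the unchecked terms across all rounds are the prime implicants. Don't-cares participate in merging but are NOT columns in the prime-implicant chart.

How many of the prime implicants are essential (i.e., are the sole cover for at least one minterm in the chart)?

3

size-2^0 implicants → 00100(✓)  00101(✓)  00110(✓)  01000(✓)  01001(✓)  01100(✓)  01101(✓)  10010(✓)  10101(✓)  11000(✓)  11001(✓)  11010(✓)  11100(✓)  11101(✓)
size-2^1 implicants → -0101(✓)  -1000(✓)  -1001(✓)  -1100(✓)  -1101(✓)  0-100(✓)  0-101(✓)  001-0  0010-(✓)  01-00(✓)  01-01(✓)  0100-(✓)  0110-(✓)  1-010  1-101(✓)  11-00(✓)  11-01(✓)  110-0  1100-(✓)  1110-(✓)
size-2^2 implicants → --101  -1-00(✓)  -1-01(✓)  -100-(✓)  -110-(✓)  0-10-  01-0-(✓)  11-0-(✓)
size-2^3 implicants → -1-0-
Unchecked terms (primes): --101, -1-0-, 0-10-, 001-0, 1-010, 110-0
Minterm coverage:
  m4 ⊆ 0-10-,001-0
  m6 ⊆ 001-0 [E]
  m8 ⊆ -1-0- [E]
  m9 ⊆ -1-0- [E]
  m12 ⊆ -1-0-,0-10-
  m13 ⊆ --101,-1-0-,0-10-
  m18 ⊆ 1-010 [E]
  m25 ⊆ -1-0- [E]
  m26 ⊆ 1-010,110-0
  m28 ⊆ -1-0- [E]
  m29 ⊆ --101,-1-0-
E = {-1-0-, 001-0, 1-010}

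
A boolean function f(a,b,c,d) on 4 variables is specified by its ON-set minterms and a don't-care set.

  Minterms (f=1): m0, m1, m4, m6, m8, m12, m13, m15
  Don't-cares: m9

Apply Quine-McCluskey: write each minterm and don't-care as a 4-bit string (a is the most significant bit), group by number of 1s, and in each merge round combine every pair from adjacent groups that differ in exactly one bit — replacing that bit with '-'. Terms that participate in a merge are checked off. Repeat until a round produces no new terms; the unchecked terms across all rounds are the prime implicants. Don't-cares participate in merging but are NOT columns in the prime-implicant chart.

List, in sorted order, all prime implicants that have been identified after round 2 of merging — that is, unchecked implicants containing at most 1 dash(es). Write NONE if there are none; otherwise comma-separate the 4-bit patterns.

01-0, 11-1

Round 0: 0000✓ 0001✓ 0100✓ 0110✓ 1000✓ 1001✓ 1100✓ 1101✓ 1111✓
Round 1: -000✓ -001✓ -100✓ 0-00✓ 000-✓ 01-0 1-00✓ 1-01✓ 100-✓ 11-1 110-✓
Round 2: --00 -00- 1-0-
PIs = {--00, -00-, 01-0, 1-0-, 11-1}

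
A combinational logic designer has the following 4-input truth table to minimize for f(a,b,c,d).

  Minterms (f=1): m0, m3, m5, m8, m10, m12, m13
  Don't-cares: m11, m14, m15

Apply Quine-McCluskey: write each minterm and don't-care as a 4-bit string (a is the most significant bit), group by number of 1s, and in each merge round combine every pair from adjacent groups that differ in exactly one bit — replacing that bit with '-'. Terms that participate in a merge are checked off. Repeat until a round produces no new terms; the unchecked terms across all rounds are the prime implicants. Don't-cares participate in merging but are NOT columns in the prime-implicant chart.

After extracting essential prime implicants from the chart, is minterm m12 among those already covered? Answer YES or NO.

Round 0: 0000✓ 0011✓ 0101✓ 1000✓ 1010✓ 1011✓ 1100✓ 1101✓ 1110✓ 1111✓
Round 1: -000 -011 -101 1-00✓ 1-10✓ 1-11✓ 10-0✓ 101-✓ 11-0✓ 11-1✓ 110-✓ 111-✓
Round 2: 1--0 1-1- 11--
PIs = {-000, -011, -101, 1--0, 1-1-, 11--}
Coverage chart:
  m0: -000 ←essential
  m3: -011 ←essential
  m5: -101 ←essential
  m8: -000,1--0
  m10: 1--0,1-1-
  m12: 1--0,11--
  m13: -101,11--
Essential: -000, -011, -101

NO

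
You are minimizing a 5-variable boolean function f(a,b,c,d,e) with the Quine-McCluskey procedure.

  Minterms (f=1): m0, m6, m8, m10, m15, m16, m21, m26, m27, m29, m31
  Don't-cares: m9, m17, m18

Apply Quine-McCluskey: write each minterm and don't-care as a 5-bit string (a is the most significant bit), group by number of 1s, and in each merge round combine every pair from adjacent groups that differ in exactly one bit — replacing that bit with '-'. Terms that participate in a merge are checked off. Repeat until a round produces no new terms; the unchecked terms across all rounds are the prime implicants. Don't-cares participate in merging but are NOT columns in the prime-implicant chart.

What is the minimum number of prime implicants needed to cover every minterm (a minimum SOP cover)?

size-2^0 implicants → 00000(✓)  00110  01000(✓)  01001(✓)  01010(✓)  01111(✓)  10000(✓)  10001(✓)  10010(✓)  10101(✓)  11010(✓)  11011(✓)  11101(✓)  11111(✓)
size-2^1 implicants → -0000  -1010  -1111  0-000  010-0  0100-  1-010  1-101  10-01  100-0  1000-  11-11  1101-  111-1
Unchecked terms (primes): -0000, -1010, -1111, 0-000, 00110, 010-0, 0100-, 1-010, 1-101, 10-01, 100-0, 1000-, 11-11, 1101-, 111-1
Minterm coverage:
  m0 ⊆ -0000,0-000
  m6 ⊆ 00110 [E]
  m8 ⊆ 0-000,010-0,0100-
  m10 ⊆ -1010,010-0
  m15 ⊆ -1111 [E]
  m16 ⊆ -0000,100-0,1000-
  m21 ⊆ 1-101,10-01
  m26 ⊆ -1010,1-010,1101-
  m27 ⊆ 11-11,1101-
  m29 ⊆ 1-101,111-1
  m31 ⊆ -1111,11-11,111-1
E = {-1111, 00110}
Petrick residual → -0000, 010-0, 1-101, 1101-
Cover = b'c'd'e' + bcde + a'b'cde' + a'bc'e' + acd'e + abc'd  |cover|=6

6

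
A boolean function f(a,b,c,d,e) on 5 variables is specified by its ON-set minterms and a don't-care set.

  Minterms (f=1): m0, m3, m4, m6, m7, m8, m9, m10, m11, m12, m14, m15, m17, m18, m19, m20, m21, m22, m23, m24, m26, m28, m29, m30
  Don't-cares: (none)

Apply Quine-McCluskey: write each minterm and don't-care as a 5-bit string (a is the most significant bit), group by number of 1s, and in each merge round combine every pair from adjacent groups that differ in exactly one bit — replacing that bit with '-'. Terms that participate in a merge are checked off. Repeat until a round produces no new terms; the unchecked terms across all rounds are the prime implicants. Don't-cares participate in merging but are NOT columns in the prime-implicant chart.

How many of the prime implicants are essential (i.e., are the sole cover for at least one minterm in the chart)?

5

Round 0: 00000✓ 00011✓ 00100✓ 00110✓ 00111✓ 01000✓ 01001✓ 01010✓ 01011✓ 01100✓ 01110✓ 01111✓ 10001✓ 10010✓ 10011✓ 10100✓ 10101✓ 10110✓ 10111✓ 11000✓ 11010✓ 11100✓ 11101✓ 11110✓
Round 1: -0011✓ -0100✓ -0110✓ -0111✓ -1000✓ -1010✓ -1100✓ -1110✓ 0-000✓ 0-011✓ 0-100✓ 0-110✓ 0-111✓ 00-00✓ 00-11✓ 001-0✓ 0011-✓ 01-00✓ 01-10✓ 01-11✓ 010-0✓ 010-1✓ 0100-✓ 0101-✓ 011-0✓ 0111-✓ 1-010✓ 1-100✓ 1-101✓ 1-110✓ 10-01✓ 10-10✓ 10-11✓ 100-1✓ 1001-✓ 101-0✓ 101-1✓ 1010-✓ 1011-✓ 11-00✓ 11-10✓ 110-0✓ 111-0✓ 1110-✓
Round 2: --100✓ --110✓ -0-11 -01-0✓ -011- -1-00✓ -1-10✓ -10-0✓ -11-0✓ 0--00 0--11 0-1-0✓ 0-11- 01--0✓ 01-1- 010-- 1--10 1-1-0✓ 1-10- 10--1 10-1- 101-- 11--0✓
Round 3: --1-0 -1--0
PIs = {--1-0, -0-11, -011-, -1--0, 0--00, 0--11, 0-11-, 01-1-, 010--, 1--10, 1-10-, 10--1, 10-1-, 101--}
Coverage chart:
  m0: 0--00 ←essential
  m3: -0-11,0--11
  m4: --1-0,0--00
  m6: --1-0,-011-,0-11-
  m7: -0-11,-011-,0--11,0-11-
  m8: -1--0,0--00,010--
  m9: 010-- ←essential
  m10: -1--0,01-1-,010--
  m11: 0--11,01-1-,010--
  m12: --1-0,-1--0,0--00
  m14: --1-0,-1--0,0-11-,01-1-
  m15: 0--11,0-11-,01-1-
  m17: 10--1 ←essential
  m18: 1--10,10-1-
  m19: -0-11,10--1,10-1-
  m20: --1-0,1-10-,101--
  m21: 1-10-,10--1,101--
  m22: --1-0,-011-,1--10,10-1-,101--
  m23: -0-11,-011-,10--1,10-1-,101--
  m24: -1--0 ←essential
  m26: -1--0,1--10
  m28: --1-0,-1--0,1-10-
  m29: 1-10- ←essential
  m30: --1-0,-1--0,1--10
Essential: -1--0, 0--00, 010--, 1-10-, 10--1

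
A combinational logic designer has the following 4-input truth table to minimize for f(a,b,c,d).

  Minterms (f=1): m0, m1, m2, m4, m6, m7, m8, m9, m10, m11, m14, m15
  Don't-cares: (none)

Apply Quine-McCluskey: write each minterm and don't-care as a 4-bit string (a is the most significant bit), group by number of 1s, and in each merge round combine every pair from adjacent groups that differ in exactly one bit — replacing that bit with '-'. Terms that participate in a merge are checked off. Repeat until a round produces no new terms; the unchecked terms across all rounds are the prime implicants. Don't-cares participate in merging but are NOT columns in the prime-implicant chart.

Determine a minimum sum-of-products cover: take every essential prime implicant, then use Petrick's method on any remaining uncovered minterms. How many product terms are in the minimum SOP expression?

Round 0: 0000✓ 0001✓ 0010✓ 0100✓ 0110✓ 0111✓ 1000✓ 1001✓ 1010✓ 1011✓ 1110✓ 1111✓
Round 1: -000✓ -001✓ -010✓ -110✓ -111✓ 0-00✓ 0-10✓ 00-0✓ 000-✓ 01-0✓ 011-✓ 1-10✓ 1-11✓ 10-0✓ 10-1✓ 100-✓ 101-✓ 111-✓
Round 2: --10 -0-0 -00- -11- 0--0 1-1- 10--
PIs = {--10, -0-0, -00-, -11-, 0--0, 1-1-, 10--}
Coverage chart:
  m0: -0-0,-00-,0--0
  m1: -00- ←essential
  m2: --10,-0-0,0--0
  m4: 0--0 ←essential
  m6: --10,-11-,0--0
  m7: -11- ←essential
  m8: -0-0,-00-,10--
  m9: -00-,10--
  m10: --10,-0-0,1-1-,10--
  m11: 1-1-,10--
  m14: --10,-11-,1-1-
  m15: -11-,1-1-
Essential: -00-, -11-, 0--0
Petrick residual → 1-1-
Min cover (4 terms): b'c' + bc + a'd' + ac

4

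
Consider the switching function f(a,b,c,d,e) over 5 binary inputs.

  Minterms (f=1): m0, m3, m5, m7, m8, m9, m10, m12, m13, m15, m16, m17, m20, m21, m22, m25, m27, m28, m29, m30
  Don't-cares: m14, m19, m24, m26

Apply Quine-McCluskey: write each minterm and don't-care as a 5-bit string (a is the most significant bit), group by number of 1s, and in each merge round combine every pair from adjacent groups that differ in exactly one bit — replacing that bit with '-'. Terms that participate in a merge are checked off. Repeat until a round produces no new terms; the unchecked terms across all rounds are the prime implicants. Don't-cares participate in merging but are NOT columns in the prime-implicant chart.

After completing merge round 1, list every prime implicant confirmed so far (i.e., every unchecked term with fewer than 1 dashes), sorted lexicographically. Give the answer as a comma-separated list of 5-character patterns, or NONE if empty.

NONE

size-2^0 implicants → 00000(✓)  00011(✓)  00101(✓)  00111(✓)  01000(✓)  01001(✓)  01010(✓)  01100(✓)  01101(✓)  01110(✓)  01111(✓)  10000(✓)  10001(✓)  10011(✓)  10100(✓)  10101(✓)  10110(✓)  11000(✓)  11001(✓)  11010(✓)  11011(✓)  11100(✓)  11101(✓)  11110(✓)
size-2^1 implicants → -0000(✓)  -0011  -0101(✓)  -1000(✓)  -1001(✓)  -1010(✓)  -1100(✓)  -1101(✓)  -1110(✓)  0-000(✓)  0-101(✓)  0-111(✓)  00-11  001-1(✓)  01-00(✓)  01-01(✓)  01-10(✓)  010-0(✓)  0100-(✓)  011-0(✓)  011-1(✓)  0110-(✓)  0111-(✓)  1-000(✓)  1-001(✓)  1-011(✓)  1-100(✓)  1-101(✓)  1-110(✓)  10-00(✓)  10-01(✓)  100-1(✓)  1000-(✓)  101-0(✓)  1010-(✓)  11-00(✓)  11-01(✓)  11-10(✓)  110-0(✓)  110-1(✓)  1100-(✓)  1101-(✓)  111-0(✓)  1110-(✓)
size-2^2 implicants → --000  --101  -1-00(✓)  -1-01(✓)  -1-10(✓)  -10-0(✓)  -100-(✓)  -11-0(✓)  -110-(✓)  0-1-1  01--0(✓)  01-0-(✓)  011--  1--00(✓)  1--01(✓)  1-0-1  1-00-(✓)  1-1-0  1-10-(✓)  10-0-(✓)  11--0(✓)  11-0-(✓)  110--
size-2^3 implicants → -1--0  -1-0-  1--0-
Unchecked terms (primes): --000, --101, -0011, -1--0, -1-0-, 0-1-1, 00-11, 011--, 1--0-, 1-0-1, 1-1-0, 110--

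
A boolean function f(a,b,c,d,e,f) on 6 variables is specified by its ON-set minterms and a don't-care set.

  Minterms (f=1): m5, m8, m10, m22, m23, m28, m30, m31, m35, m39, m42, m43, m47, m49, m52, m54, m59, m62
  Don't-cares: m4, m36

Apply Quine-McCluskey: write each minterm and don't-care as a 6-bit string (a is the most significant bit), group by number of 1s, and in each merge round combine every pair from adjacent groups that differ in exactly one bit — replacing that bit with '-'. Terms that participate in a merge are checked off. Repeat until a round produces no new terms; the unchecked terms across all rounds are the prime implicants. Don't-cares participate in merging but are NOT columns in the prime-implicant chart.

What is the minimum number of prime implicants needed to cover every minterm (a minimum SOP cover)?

10

Round 0: 000100✓ 000101✓ 001000✓ 001010✓ 010110✓ 010111✓ 011100✓ 011110✓ 011111✓ 100011✓ 100100✓ 100111✓ 101010✓ 101011✓ 101111✓ 110001 110100✓ 110110✓ 111011✓ 111110✓
Round 1: -00100 -01010 -10110✓ -11110✓ 00010- 0010-0 01-110✓ 01-111✓ 01011-✓ 0111-0 01111-✓ 1-0100 1-1011 10-011✓ 10-111✓ 100-11✓ 101-11✓ 10101- 11-110✓ 1101-0
Round 2: -1-110 01-11- 10--11
PIs = {-00100, -01010, -1-110, 00010-, 0010-0, 01-11-, 0111-0, 1-0100, 1-1011, 10--11, 10101-, 110001, 1101-0}
Coverage chart:
  m5: 00010- ←essential
  m8: 0010-0 ←essential
  m10: -01010,0010-0
  m22: -1-110,01-11-
  m23: 01-11- ←essential
  m28: 0111-0 ←essential
  m30: -1-110,01-11-,0111-0
  m31: 01-11- ←essential
  m35: 10--11 ←essential
  m39: 10--11 ←essential
  m42: -01010,10101-
  m43: 1-1011,10--11,10101-
  m47: 10--11 ←essential
  m49: 110001 ←essential
  m52: 1-0100,1101-0
  m54: -1-110,1101-0
  m59: 1-1011 ←essential
  m62: -1-110 ←essential
Essential: -1-110, 00010-, 0010-0, 01-11-, 0111-0, 1-1011, 10--11, 110001
Petrick residual → -01010, 1-0100
Min cover (10 terms): b'cd'ef' + bdef' + a'b'c'de' + a'b'cd'f' + a'bde + a'bcdf' + ac'de'f' + acd'ef + ab'ef + abc'd'e'f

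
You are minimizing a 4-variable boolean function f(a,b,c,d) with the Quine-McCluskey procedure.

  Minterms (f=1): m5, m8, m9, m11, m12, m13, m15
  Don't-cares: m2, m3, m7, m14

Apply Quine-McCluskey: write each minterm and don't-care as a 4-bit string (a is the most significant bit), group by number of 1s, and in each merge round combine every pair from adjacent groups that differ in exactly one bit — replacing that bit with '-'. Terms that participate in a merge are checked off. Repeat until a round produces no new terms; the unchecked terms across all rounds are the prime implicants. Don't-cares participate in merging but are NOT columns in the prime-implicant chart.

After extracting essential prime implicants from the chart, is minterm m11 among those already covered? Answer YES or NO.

Round 0: 0010✓ 0011✓ 0101✓ 0111✓ 1000✓ 1001✓ 1011✓ 1100✓ 1101✓ 1110✓ 1111✓
Round 1: -011✓ -101✓ -111✓ 0-11✓ 001- 01-1✓ 1-00✓ 1-01✓ 1-11✓ 10-1✓ 100-✓ 11-0✓ 11-1✓ 110-✓ 111-✓
Round 2: --11 -1-1 1--1 1-0- 11--
PIs = {--11, -1-1, 001-, 1--1, 1-0-, 11--}
Coverage chart:
  m5: -1-1 ←essential
  m8: 1-0- ←essential
  m9: 1--1,1-0-
  m11: --11,1--1
  m12: 1-0-,11--
  m13: -1-1,1--1,1-0-,11--
  m15: --11,-1-1,1--1,11--
Essential: -1-1, 1-0-

NO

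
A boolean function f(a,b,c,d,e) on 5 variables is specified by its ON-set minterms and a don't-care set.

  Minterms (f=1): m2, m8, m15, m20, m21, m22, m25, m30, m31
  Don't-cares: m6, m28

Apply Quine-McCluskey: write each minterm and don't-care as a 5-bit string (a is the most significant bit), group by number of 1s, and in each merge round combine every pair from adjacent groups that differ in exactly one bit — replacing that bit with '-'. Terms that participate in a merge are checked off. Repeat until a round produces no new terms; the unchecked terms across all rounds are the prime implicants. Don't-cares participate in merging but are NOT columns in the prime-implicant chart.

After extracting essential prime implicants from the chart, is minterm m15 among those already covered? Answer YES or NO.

size-2^0 implicants → 00010(✓)  00110(✓)  01000  01111(✓)  10100(✓)  10101(✓)  10110(✓)  11001  11100(✓)  11110(✓)  11111(✓)
size-2^1 implicants → -0110  -1111  00-10  1-100(✓)  1-110(✓)  101-0(✓)  1010-  111-0(✓)  1111-
size-2^2 implicants → 1-1-0
Unchecked terms (primes): -0110, -1111, 00-10, 01000, 1-1-0, 1010-, 11001, 1111-
Minterm coverage:
  m2 ⊆ 00-10 [E]
  m8 ⊆ 01000 [E]
  m15 ⊆ -1111 [E]
  m20 ⊆ 1-1-0,1010-
  m21 ⊆ 1010- [E]
  m22 ⊆ -0110,1-1-0
  m25 ⊆ 11001 [E]
  m30 ⊆ 1-1-0,1111-
  m31 ⊆ -1111,1111-
E = {-1111, 00-10, 01000, 1010-, 11001}

YES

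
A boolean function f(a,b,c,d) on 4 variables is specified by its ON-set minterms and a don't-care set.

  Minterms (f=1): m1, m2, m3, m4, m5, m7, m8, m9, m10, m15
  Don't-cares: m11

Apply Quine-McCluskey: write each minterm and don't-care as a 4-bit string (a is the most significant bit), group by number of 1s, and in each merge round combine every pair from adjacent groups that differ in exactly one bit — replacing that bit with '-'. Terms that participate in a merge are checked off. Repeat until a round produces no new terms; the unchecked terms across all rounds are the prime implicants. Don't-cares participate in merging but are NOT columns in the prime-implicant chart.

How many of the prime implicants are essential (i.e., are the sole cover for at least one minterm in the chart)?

size-2^0 implicants → 0001(✓)  0010(✓)  0011(✓)  0100(✓)  0101(✓)  0111(✓)  1000(✓)  1001(✓)  1010(✓)  1011(✓)  1111(✓)
size-2^1 implicants → -001(✓)  -010(✓)  -011(✓)  -111(✓)  0-01(✓)  0-11(✓)  00-1(✓)  001-(✓)  01-1(✓)  010-  1-11(✓)  10-0(✓)  10-1(✓)  100-(✓)  101-(✓)
size-2^2 implicants → --11  -0-1  -01-  0--1  10--
Unchecked terms (primes): --11, -0-1, -01-, 0--1, 010-, 10--
Minterm coverage:
  m1 ⊆ -0-1,0--1
  m2 ⊆ -01- [E]
  m3 ⊆ --11,-0-1,-01-,0--1
  m4 ⊆ 010- [E]
  m5 ⊆ 0--1,010-
  m7 ⊆ --11,0--1
  m8 ⊆ 10-- [E]
  m9 ⊆ -0-1,10--
  m10 ⊆ -01-,10--
  m15 ⊆ --11 [E]
E = {--11, -01-, 010-, 10--}

4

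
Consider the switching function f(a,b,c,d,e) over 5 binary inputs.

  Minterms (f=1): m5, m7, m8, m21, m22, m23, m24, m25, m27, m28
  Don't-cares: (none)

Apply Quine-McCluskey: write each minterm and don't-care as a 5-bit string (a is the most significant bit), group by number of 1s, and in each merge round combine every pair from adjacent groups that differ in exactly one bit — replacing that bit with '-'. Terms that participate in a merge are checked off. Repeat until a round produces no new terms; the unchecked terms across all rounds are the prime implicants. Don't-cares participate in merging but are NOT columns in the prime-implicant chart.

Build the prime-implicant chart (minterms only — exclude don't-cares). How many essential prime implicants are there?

Round 0: 00101✓ 00111✓ 01000✓ 10101✓ 10110✓ 10111✓ 11000✓ 11001✓ 11011✓ 11100✓
Round 1: -0101✓ -0111✓ -1000 001-1✓ 101-1✓ 1011- 11-00 110-1 1100-
Round 2: -01-1
PIs = {-01-1, -1000, 1011-, 11-00, 110-1, 1100-}
Coverage chart:
  m5: -01-1 ←essential
  m7: -01-1 ←essential
  m8: -1000 ←essential
  m21: -01-1 ←essential
  m22: 1011- ←essential
  m23: -01-1,1011-
  m24: -1000,11-00,1100-
  m25: 110-1,1100-
  m27: 110-1 ←essential
  m28: 11-00 ←essential
Essential: -01-1, -1000, 1011-, 11-00, 110-1

5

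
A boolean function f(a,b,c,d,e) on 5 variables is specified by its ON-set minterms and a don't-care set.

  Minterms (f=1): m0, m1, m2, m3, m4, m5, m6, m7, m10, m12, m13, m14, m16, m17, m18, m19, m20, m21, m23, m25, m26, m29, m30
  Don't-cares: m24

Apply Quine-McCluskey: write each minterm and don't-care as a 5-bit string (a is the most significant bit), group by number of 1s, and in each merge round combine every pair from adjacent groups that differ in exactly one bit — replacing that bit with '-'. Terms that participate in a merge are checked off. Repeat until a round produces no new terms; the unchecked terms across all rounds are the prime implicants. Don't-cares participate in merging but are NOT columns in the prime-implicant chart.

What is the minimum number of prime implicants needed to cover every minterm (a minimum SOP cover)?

7

Round 0: 00000✓ 00001✓ 00010✓ 00011✓ 00100✓ 00101✓ 00110✓ 00111✓ 01010✓ 01100✓ 01101✓ 01110✓ 10000✓ 10001✓ 10010✓ 10011✓ 10100✓ 10101✓ 10111✓ 11000✓ 11001✓ 11010✓ 11101✓ 11110✓
Round 1: -0000✓ -0001✓ -0010✓ -0011✓ -0100✓ -0101✓ -0111✓ -1010✓ -1101✓ -1110✓ 0-010✓ 0-100✓ 0-101✓ 0-110✓ 00-00✓ 00-01✓ 00-10✓ 00-11✓ 000-0✓ 000-1✓ 0000-✓ 0001-✓ 001-0✓ 001-1✓ 0010-✓ 0011-✓ 01-10✓ 011-0✓ 0110-✓ 1-000✓ 1-001✓ 1-010✓ 1-101✓ 10-00✓ 10-01✓ 10-11✓ 100-0✓ 100-1✓ 1000-✓ 1001-✓ 101-1✓ 1010-✓ 11-01✓ 11-10✓ 110-0✓ 1100-✓
Round 2: --010 --101 -0-00✓ -0-01✓ -0-11✓ -00-0✓ -00-1✓ -000-✓ -001-✓ -01-1✓ -010-✓ -1-10 0--10 0-1-0 0-10- 00--0✓ 00--1✓ 00-0-✓ 00-1-✓ 000--✓ 001--✓ 1--01 1-0-0 1-00- 10--1✓ 10-0-✓ 100--✓
Round 3: -0--1 -0-0- -00-- 00---
PIs = {--010, --101, -0--1, -0-0-, -00--, -1-10, 0--10, 0-1-0, 0-10-, 00---, 1--01, 1-0-0, 1-00-}
Coverage chart:
  m0: -0-0-,-00--,00---
  m1: -0--1,-0-0-,-00--,00---
  m2: --010,-00--,0--10,00---
  m3: -0--1,-00--,00---
  m4: -0-0-,0-1-0,0-10-,00---
  m5: --101,-0--1,-0-0-,0-10-,00---
  m6: 0--10,0-1-0,00---
  m7: -0--1,00---
  m10: --010,-1-10,0--10
  m12: 0-1-0,0-10-
  m13: --101,0-10-
  m14: -1-10,0--10,0-1-0
  m16: -0-0-,-00--,1-0-0,1-00-
  m17: -0--1,-0-0-,-00--,1--01,1-00-
  m18: --010,-00--,1-0-0
  m19: -0--1,-00--
  m20: -0-0- ←essential
  m21: --101,-0--1,-0-0-,1--01
  m23: -0--1 ←essential
  m25: 1--01,1-00-
  m26: --010,-1-10,1-0-0
  m29: --101,1--01
  m30: -1-10 ←essential
Essential: -0--1, -0-0-, -1-10
Petrick residual → --010, --101, 0-1-0, 1--01
Min cover (7 terms): c'de' + cd'e + b'e + b'd' + bde' + a'ce' + ad'e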